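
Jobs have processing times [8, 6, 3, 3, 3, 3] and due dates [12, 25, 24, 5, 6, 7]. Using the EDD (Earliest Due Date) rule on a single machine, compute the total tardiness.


Sort by due date (EDD order): [(3, 5), (3, 6), (3, 7), (8, 12), (3, 24), (6, 25)]
Compute completion times and tardiness:
  Job 1: p=3, d=5, C=3, tardiness=max(0,3-5)=0
  Job 2: p=3, d=6, C=6, tardiness=max(0,6-6)=0
  Job 3: p=3, d=7, C=9, tardiness=max(0,9-7)=2
  Job 4: p=8, d=12, C=17, tardiness=max(0,17-12)=5
  Job 5: p=3, d=24, C=20, tardiness=max(0,20-24)=0
  Job 6: p=6, d=25, C=26, tardiness=max(0,26-25)=1
Total tardiness = 8

8


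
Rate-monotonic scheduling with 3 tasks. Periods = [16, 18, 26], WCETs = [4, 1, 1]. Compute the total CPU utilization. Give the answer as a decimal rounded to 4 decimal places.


Compute individual utilizations (exact fractions):
  Task 1: C/T = 4/16 = 1/4 (approx. 0.25)
  Task 2: C/T = 1/18 (approx. 0.0556)
  Task 3: C/T = 1/26 (approx. 0.0385)
Total utilization U = 1/4 + 1/18 + 1/26 = 161/468
Rounded to 4 decimal places: U = 0.3440
RM (Liu & Layland) bound for 3 tasks = 0.779763; compare with U = 161/468 (approx. 0.344017)
U <= bound, so schedulable by RM sufficient condition.

0.3440


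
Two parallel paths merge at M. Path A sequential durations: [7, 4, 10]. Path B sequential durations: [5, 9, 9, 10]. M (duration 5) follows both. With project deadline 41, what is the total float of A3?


Forward pass: ES(A3) = sum of predecessors on chain A = 11
EF = ES + duration = 11 + 10 = 21
Backward pass: LF(M) = deadline = 41; LS(M) = 41 - 5 = 36
LF(A3) = LS(M) - sum(successors on chain A) = 36 - 0 = 36
LS = LF - duration = 36 - 10 = 26
Total float = LS - ES = 26 - 11 = 15

15


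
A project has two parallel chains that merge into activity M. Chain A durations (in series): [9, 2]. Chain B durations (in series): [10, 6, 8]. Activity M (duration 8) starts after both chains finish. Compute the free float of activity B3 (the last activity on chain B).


ES(B3) = sum of predecessors on chain B = 16
EF(B3) = ES + duration = 16 + 8 = 24
Successor of B3 is M. ES(M) = max(sum(A), sum(B)) = max(11, 24) = 24
Free float = ES(successor) - EF(current) = 24 - 24 = 0

0


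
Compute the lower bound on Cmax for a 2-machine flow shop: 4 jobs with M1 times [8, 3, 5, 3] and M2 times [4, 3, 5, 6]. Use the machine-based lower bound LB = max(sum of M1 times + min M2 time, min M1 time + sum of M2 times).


LB1 = sum(M1 times) + min(M2 times) = 19 + 3 = 22
LB2 = min(M1 times) + sum(M2 times) = 3 + 18 = 21
Lower bound = max(LB1, LB2) = max(22, 21) = 22

22


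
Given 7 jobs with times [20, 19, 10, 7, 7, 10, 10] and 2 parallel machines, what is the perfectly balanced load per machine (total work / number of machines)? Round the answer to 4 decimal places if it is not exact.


Total processing time = 20 + 19 + 10 + 7 + 7 + 10 + 10 = 83
Number of machines = 2
Ideal balanced load = 83 / 2 = 41.5

41.5


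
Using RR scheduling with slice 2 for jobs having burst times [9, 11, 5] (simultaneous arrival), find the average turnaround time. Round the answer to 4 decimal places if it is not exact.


Time quantum = 2
Execution trace:
  J1 runs 2 units, time = 2
  J2 runs 2 units, time = 4
  J3 runs 2 units, time = 6
  J1 runs 2 units, time = 8
  J2 runs 2 units, time = 10
  J3 runs 2 units, time = 12
  J1 runs 2 units, time = 14
  J2 runs 2 units, time = 16
  J3 runs 1 units, time = 17
  J1 runs 2 units, time = 19
  J2 runs 2 units, time = 21
  J1 runs 1 units, time = 22
  J2 runs 2 units, time = 24
  J2 runs 1 units, time = 25
Finish times: [22, 25, 17]
Average turnaround = 64/3 = 21.3333

21.3333


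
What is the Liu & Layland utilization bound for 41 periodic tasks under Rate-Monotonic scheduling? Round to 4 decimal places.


Compute 2^(1/41) = 1.0170497444
Subtract 1: 1.0170497444 - 1 = 0.0170497444
Multiply by n: 41 * 0.0170497444 = 0.6990395204
Round to 4 dp: 0.6990

0.6990


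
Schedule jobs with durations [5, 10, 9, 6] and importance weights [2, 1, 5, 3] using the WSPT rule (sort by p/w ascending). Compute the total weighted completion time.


Compute p/w ratios and sort ascending (WSPT): [(9, 5), (6, 3), (5, 2), (10, 1)]
Compute weighted completion times:
  Job (p=9,w=5): C=9, w*C=5*9=45
  Job (p=6,w=3): C=15, w*C=3*15=45
  Job (p=5,w=2): C=20, w*C=2*20=40
  Job (p=10,w=1): C=30, w*C=1*30=30
Total weighted completion time = 160

160


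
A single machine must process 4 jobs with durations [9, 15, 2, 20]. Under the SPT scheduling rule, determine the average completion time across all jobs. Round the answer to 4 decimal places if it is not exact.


Sort jobs by processing time (SPT order): [2, 9, 15, 20]
Compute completion times sequentially:
  Job 1: processing = 2, completes at 2
  Job 2: processing = 9, completes at 11
  Job 3: processing = 15, completes at 26
  Job 4: processing = 20, completes at 46
Sum of completion times = 85
Average completion time = 85/4 = 21.25

21.25


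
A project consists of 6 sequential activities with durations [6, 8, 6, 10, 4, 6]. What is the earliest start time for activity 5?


Activity 5 starts after activities 1 through 4 complete.
Predecessor durations: [6, 8, 6, 10]
ES = 6 + 8 + 6 + 10 = 30

30


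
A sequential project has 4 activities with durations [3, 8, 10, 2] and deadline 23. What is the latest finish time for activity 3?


LF(activity 3) = deadline - sum of successor durations
Successors: activities 4 through 4 with durations [2]
Sum of successor durations = 2
LF = 23 - 2 = 21

21


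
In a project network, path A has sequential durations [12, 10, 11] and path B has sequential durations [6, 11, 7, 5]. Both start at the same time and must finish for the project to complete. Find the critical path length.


Path A total = 12 + 10 + 11 = 33
Path B total = 6 + 11 + 7 + 5 = 29
Critical path = longest path = max(33, 29) = 33

33


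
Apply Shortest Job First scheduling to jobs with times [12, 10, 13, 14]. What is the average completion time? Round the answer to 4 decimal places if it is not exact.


SJF order (ascending): [10, 12, 13, 14]
Completion times:
  Job 1: burst=10, C=10
  Job 2: burst=12, C=22
  Job 3: burst=13, C=35
  Job 4: burst=14, C=49
Average completion = 116/4 = 29.0

29.0


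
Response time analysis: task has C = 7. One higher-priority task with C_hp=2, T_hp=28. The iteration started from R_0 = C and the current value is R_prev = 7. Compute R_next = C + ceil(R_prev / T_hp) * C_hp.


R_next = C + ceil(R_prev / T_hp) * C_hp
ceil(7 / 28) = ceil(0.25) = 1
Interference = 1 * 2 = 2
R_next = 7 + 2 = 9

9


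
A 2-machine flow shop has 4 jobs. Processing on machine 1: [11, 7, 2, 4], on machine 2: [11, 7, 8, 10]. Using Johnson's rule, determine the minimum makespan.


Apply Johnson's rule:
  Group 1 (a <= b): [(3, 2, 8), (4, 4, 10), (2, 7, 7), (1, 11, 11)]
  Group 2 (a > b): []
Optimal job order: [3, 4, 2, 1]
Schedule:
  Job 3: M1 done at 2, M2 done at 10
  Job 4: M1 done at 6, M2 done at 20
  Job 2: M1 done at 13, M2 done at 27
  Job 1: M1 done at 24, M2 done at 38
Makespan = 38

38


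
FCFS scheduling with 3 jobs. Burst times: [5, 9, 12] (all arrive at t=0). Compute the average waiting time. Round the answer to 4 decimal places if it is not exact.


FCFS order (as given): [5, 9, 12]
Waiting times:
  Job 1: wait = 0
  Job 2: wait = 5
  Job 3: wait = 14
Sum of waiting times = 19
Average waiting time = 19/3 = 6.3333

6.3333


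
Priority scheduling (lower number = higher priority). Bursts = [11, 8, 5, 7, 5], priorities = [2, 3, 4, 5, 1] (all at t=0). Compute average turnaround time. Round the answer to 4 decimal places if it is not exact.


Sort by priority (ascending = highest first):
Order: [(1, 5), (2, 11), (3, 8), (4, 5), (5, 7)]
Completion times:
  Priority 1, burst=5, C=5
  Priority 2, burst=11, C=16
  Priority 3, burst=8, C=24
  Priority 4, burst=5, C=29
  Priority 5, burst=7, C=36
Average turnaround = 110/5 = 22.0

22.0


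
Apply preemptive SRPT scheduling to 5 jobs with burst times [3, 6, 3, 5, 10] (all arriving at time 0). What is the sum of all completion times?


Since all jobs arrive at t=0, SRPT equals SPT ordering.
SPT order: [3, 3, 5, 6, 10]
Completion times:
  Job 1: p=3, C=3
  Job 2: p=3, C=6
  Job 3: p=5, C=11
  Job 4: p=6, C=17
  Job 5: p=10, C=27
Total completion time = 3 + 6 + 11 + 17 + 27 = 64

64


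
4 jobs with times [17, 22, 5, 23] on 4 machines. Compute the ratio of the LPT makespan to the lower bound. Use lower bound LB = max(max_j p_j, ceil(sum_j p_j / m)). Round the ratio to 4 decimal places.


LPT order: [23, 22, 17, 5]
Machine loads after assignment: [23, 22, 17, 5]
LPT makespan = 23
Lower bound = max(max_job, ceil(total/4)) = max(23, 17) = 23
Ratio = 23 / 23 = 1.0

1.0


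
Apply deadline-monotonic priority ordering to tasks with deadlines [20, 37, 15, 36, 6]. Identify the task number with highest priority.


Sort tasks by relative deadline (ascending):
  Task 5: deadline = 6
  Task 3: deadline = 15
  Task 1: deadline = 20
  Task 4: deadline = 36
  Task 2: deadline = 37
Priority order (highest first): [5, 3, 1, 4, 2]
Highest priority task = 5

5


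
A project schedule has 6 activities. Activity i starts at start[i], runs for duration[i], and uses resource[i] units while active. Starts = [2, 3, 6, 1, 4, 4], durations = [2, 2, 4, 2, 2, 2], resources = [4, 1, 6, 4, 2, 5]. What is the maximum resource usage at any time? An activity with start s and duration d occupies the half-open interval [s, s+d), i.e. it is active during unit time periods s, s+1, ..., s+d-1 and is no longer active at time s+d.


Each activity i is active on [start_i, start_i + duration_i).
Compute total resource usage per time slot:
  t=0: active resources = [], total = 0
  t=1: active resources = [4], total = 4
  t=2: active resources = [4, 4], total = 8
  t=3: active resources = [4, 1], total = 5
  t=4: active resources = [1, 2, 5], total = 8
  t=5: active resources = [2, 5], total = 7
  t=6: active resources = [6], total = 6
  t=7: active resources = [6], total = 6
  t=8: active resources = [6], total = 6
  t=9: active resources = [6], total = 6
Peak resource demand = 8

8


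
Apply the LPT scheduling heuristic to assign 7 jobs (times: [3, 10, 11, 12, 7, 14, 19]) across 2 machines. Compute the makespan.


Sort jobs in decreasing order (LPT): [19, 14, 12, 11, 10, 7, 3]
Assign each job to the least loaded machine:
  Machine 1: jobs [19, 11, 7], load = 37
  Machine 2: jobs [14, 12, 10, 3], load = 39
Makespan = max load = 39

39


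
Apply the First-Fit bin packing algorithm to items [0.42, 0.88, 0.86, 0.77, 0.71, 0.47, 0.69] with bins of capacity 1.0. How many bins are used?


Place items sequentially using First-Fit:
  Item 0.42 -> new Bin 1
  Item 0.88 -> new Bin 2
  Item 0.86 -> new Bin 3
  Item 0.77 -> new Bin 4
  Item 0.71 -> new Bin 5
  Item 0.47 -> Bin 1 (now 0.89)
  Item 0.69 -> new Bin 6
Total bins used = 6

6


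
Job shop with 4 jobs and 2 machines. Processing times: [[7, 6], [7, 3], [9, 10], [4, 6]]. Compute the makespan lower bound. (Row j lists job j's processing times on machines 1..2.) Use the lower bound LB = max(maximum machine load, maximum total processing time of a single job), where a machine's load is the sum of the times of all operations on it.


Machine loads:
  Machine 1: 7 + 7 + 9 + 4 = 27
  Machine 2: 6 + 3 + 10 + 6 = 25
Max machine load = 27
Job totals:
  Job 1: 13
  Job 2: 10
  Job 3: 19
  Job 4: 10
Max job total = 19
Lower bound = max(27, 19) = 27

27


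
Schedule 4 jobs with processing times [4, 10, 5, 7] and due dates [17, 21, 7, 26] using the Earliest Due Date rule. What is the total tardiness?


Sort by due date (EDD order): [(5, 7), (4, 17), (10, 21), (7, 26)]
Compute completion times and tardiness:
  Job 1: p=5, d=7, C=5, tardiness=max(0,5-7)=0
  Job 2: p=4, d=17, C=9, tardiness=max(0,9-17)=0
  Job 3: p=10, d=21, C=19, tardiness=max(0,19-21)=0
  Job 4: p=7, d=26, C=26, tardiness=max(0,26-26)=0
Total tardiness = 0

0


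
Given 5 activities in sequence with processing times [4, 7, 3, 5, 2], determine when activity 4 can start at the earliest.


Activity 4 starts after activities 1 through 3 complete.
Predecessor durations: [4, 7, 3]
ES = 4 + 7 + 3 = 14

14


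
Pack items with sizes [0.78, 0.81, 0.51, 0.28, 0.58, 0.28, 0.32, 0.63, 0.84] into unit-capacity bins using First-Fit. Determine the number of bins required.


Place items sequentially using First-Fit:
  Item 0.78 -> new Bin 1
  Item 0.81 -> new Bin 2
  Item 0.51 -> new Bin 3
  Item 0.28 -> Bin 3 (now 0.79)
  Item 0.58 -> new Bin 4
  Item 0.28 -> Bin 4 (now 0.86)
  Item 0.32 -> new Bin 5
  Item 0.63 -> Bin 5 (now 0.95)
  Item 0.84 -> new Bin 6
Total bins used = 6

6


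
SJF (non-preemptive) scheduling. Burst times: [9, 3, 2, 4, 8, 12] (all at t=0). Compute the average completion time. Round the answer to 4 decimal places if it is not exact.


SJF order (ascending): [2, 3, 4, 8, 9, 12]
Completion times:
  Job 1: burst=2, C=2
  Job 2: burst=3, C=5
  Job 3: burst=4, C=9
  Job 4: burst=8, C=17
  Job 5: burst=9, C=26
  Job 6: burst=12, C=38
Average completion = 97/6 = 16.1667

16.1667


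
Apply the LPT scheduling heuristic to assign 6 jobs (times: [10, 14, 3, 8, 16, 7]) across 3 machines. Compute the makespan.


Sort jobs in decreasing order (LPT): [16, 14, 10, 8, 7, 3]
Assign each job to the least loaded machine:
  Machine 1: jobs [16, 3], load = 19
  Machine 2: jobs [14, 7], load = 21
  Machine 3: jobs [10, 8], load = 18
Makespan = max load = 21

21


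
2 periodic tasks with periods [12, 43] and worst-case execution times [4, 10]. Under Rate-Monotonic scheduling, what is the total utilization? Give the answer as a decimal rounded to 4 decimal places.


Compute individual utilizations (exact fractions):
  Task 1: C/T = 4/12 = 1/3 (approx. 0.3333)
  Task 2: C/T = 10/43 (approx. 0.2326)
Total utilization U = 1/3 + 10/43 = 73/129
Rounded to 4 decimal places: U = 0.5659
RM (Liu & Layland) bound for 2 tasks = 0.828427; compare with U = 73/129 (approx. 0.565891)
U <= bound, so schedulable by RM sufficient condition.

0.5659


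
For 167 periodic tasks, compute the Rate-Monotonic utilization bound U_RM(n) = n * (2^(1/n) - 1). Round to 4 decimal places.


Compute 2^(1/167) = 1.0041592075
Subtract 1: 1.0041592075 - 1 = 0.0041592075
Multiply by n: 167 * 0.0041592075 = 0.6945876525
Round to 4 dp: 0.6946

0.6946


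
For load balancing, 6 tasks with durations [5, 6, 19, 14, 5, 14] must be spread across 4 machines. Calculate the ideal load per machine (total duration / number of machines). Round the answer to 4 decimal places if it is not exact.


Total processing time = 5 + 6 + 19 + 14 + 5 + 14 = 63
Number of machines = 4
Ideal balanced load = 63 / 4 = 15.75

15.75


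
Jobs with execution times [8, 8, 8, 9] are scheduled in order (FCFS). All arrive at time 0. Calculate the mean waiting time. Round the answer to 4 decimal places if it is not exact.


FCFS order (as given): [8, 8, 8, 9]
Waiting times:
  Job 1: wait = 0
  Job 2: wait = 8
  Job 3: wait = 16
  Job 4: wait = 24
Sum of waiting times = 48
Average waiting time = 48/4 = 12.0

12.0


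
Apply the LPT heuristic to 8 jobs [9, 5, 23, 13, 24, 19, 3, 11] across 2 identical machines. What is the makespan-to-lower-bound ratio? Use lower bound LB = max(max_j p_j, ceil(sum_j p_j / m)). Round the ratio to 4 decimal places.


LPT order: [24, 23, 19, 13, 11, 9, 5, 3]
Machine loads after assignment: [53, 54]
LPT makespan = 54
Lower bound = max(max_job, ceil(total/2)) = max(24, 54) = 54
Ratio = 54 / 54 = 1.0

1.0


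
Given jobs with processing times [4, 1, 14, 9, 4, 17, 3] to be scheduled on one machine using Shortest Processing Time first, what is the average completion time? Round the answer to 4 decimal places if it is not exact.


Sort jobs by processing time (SPT order): [1, 3, 4, 4, 9, 14, 17]
Compute completion times sequentially:
  Job 1: processing = 1, completes at 1
  Job 2: processing = 3, completes at 4
  Job 3: processing = 4, completes at 8
  Job 4: processing = 4, completes at 12
  Job 5: processing = 9, completes at 21
  Job 6: processing = 14, completes at 35
  Job 7: processing = 17, completes at 52
Sum of completion times = 133
Average completion time = 133/7 = 19.0

19.0


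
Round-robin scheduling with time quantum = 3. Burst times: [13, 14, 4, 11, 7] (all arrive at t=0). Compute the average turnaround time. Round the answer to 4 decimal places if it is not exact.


Time quantum = 3
Execution trace:
  J1 runs 3 units, time = 3
  J2 runs 3 units, time = 6
  J3 runs 3 units, time = 9
  J4 runs 3 units, time = 12
  J5 runs 3 units, time = 15
  J1 runs 3 units, time = 18
  J2 runs 3 units, time = 21
  J3 runs 1 units, time = 22
  J4 runs 3 units, time = 25
  J5 runs 3 units, time = 28
  J1 runs 3 units, time = 31
  J2 runs 3 units, time = 34
  J4 runs 3 units, time = 37
  J5 runs 1 units, time = 38
  J1 runs 3 units, time = 41
  J2 runs 3 units, time = 44
  J4 runs 2 units, time = 46
  J1 runs 1 units, time = 47
  J2 runs 2 units, time = 49
Finish times: [47, 49, 22, 46, 38]
Average turnaround = 202/5 = 40.4

40.4


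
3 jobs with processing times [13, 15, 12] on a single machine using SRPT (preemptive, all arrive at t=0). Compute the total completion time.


Since all jobs arrive at t=0, SRPT equals SPT ordering.
SPT order: [12, 13, 15]
Completion times:
  Job 1: p=12, C=12
  Job 2: p=13, C=25
  Job 3: p=15, C=40
Total completion time = 12 + 25 + 40 = 77

77


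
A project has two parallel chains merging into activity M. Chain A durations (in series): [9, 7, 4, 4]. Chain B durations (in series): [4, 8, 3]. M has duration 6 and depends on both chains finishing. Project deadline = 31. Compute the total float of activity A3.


Forward pass: ES(A3) = sum of predecessors on chain A = 16
EF = ES + duration = 16 + 4 = 20
Backward pass: LF(M) = deadline = 31; LS(M) = 31 - 6 = 25
LF(A3) = LS(M) - sum(successors on chain A) = 25 - 4 = 21
LS = LF - duration = 21 - 4 = 17
Total float = LS - ES = 17 - 16 = 1

1


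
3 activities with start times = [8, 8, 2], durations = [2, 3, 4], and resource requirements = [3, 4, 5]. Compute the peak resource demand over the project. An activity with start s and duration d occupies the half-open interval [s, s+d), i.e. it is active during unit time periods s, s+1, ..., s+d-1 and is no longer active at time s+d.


Each activity i is active on [start_i, start_i + duration_i).
Compute total resource usage per time slot:
  t=0: active resources = [], total = 0
  t=1: active resources = [], total = 0
  t=2: active resources = [5], total = 5
  t=3: active resources = [5], total = 5
  t=4: active resources = [5], total = 5
  t=5: active resources = [5], total = 5
  t=6: active resources = [], total = 0
  t=7: active resources = [], total = 0
  t=8: active resources = [3, 4], total = 7
  t=9: active resources = [3, 4], total = 7
  t=10: active resources = [4], total = 4
Peak resource demand = 7

7


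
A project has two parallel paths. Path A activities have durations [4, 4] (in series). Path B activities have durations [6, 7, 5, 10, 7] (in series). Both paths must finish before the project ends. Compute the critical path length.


Path A total = 4 + 4 = 8
Path B total = 6 + 7 + 5 + 10 + 7 = 35
Critical path = longest path = max(8, 35) = 35

35


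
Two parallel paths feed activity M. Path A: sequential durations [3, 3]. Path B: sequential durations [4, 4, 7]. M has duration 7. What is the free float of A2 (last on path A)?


ES(A2) = sum of predecessors on chain A = 3
EF(A2) = ES + duration = 3 + 3 = 6
Successor of A2 is M. ES(M) = max(sum(A), sum(B)) = max(6, 15) = 15
Free float = ES(successor) - EF(current) = 15 - 6 = 9

9


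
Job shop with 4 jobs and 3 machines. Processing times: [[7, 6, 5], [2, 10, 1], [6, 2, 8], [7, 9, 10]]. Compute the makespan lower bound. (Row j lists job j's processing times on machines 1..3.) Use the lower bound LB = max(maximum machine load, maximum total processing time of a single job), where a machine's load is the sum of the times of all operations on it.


Machine loads:
  Machine 1: 7 + 2 + 6 + 7 = 22
  Machine 2: 6 + 10 + 2 + 9 = 27
  Machine 3: 5 + 1 + 8 + 10 = 24
Max machine load = 27
Job totals:
  Job 1: 18
  Job 2: 13
  Job 3: 16
  Job 4: 26
Max job total = 26
Lower bound = max(27, 26) = 27

27


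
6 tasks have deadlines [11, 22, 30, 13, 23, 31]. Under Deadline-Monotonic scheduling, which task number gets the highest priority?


Sort tasks by relative deadline (ascending):
  Task 1: deadline = 11
  Task 4: deadline = 13
  Task 2: deadline = 22
  Task 5: deadline = 23
  Task 3: deadline = 30
  Task 6: deadline = 31
Priority order (highest first): [1, 4, 2, 5, 3, 6]
Highest priority task = 1

1


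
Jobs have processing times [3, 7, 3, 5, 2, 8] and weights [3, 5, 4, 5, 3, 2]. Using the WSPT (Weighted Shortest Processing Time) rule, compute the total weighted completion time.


Compute p/w ratios and sort ascending (WSPT): [(2, 3), (3, 4), (3, 3), (5, 5), (7, 5), (8, 2)]
Compute weighted completion times:
  Job (p=2,w=3): C=2, w*C=3*2=6
  Job (p=3,w=4): C=5, w*C=4*5=20
  Job (p=3,w=3): C=8, w*C=3*8=24
  Job (p=5,w=5): C=13, w*C=5*13=65
  Job (p=7,w=5): C=20, w*C=5*20=100
  Job (p=8,w=2): C=28, w*C=2*28=56
Total weighted completion time = 271

271


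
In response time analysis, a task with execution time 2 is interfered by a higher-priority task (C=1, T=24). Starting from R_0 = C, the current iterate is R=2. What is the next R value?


R_next = C + ceil(R_prev / T_hp) * C_hp
ceil(2 / 24) = ceil(0.0833) = 1
Interference = 1 * 1 = 1
R_next = 2 + 1 = 3

3


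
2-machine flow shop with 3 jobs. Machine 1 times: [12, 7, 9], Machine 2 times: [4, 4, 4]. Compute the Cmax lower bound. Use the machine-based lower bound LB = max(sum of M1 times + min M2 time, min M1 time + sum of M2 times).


LB1 = sum(M1 times) + min(M2 times) = 28 + 4 = 32
LB2 = min(M1 times) + sum(M2 times) = 7 + 12 = 19
Lower bound = max(LB1, LB2) = max(32, 19) = 32

32


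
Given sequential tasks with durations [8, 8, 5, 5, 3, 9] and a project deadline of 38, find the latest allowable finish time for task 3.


LF(activity 3) = deadline - sum of successor durations
Successors: activities 4 through 6 with durations [5, 3, 9]
Sum of successor durations = 17
LF = 38 - 17 = 21

21


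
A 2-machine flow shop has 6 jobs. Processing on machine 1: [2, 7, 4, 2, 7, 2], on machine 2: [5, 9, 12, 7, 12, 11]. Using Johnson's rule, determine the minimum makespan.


Apply Johnson's rule:
  Group 1 (a <= b): [(1, 2, 5), (4, 2, 7), (6, 2, 11), (3, 4, 12), (2, 7, 9), (5, 7, 12)]
  Group 2 (a > b): []
Optimal job order: [1, 4, 6, 3, 2, 5]
Schedule:
  Job 1: M1 done at 2, M2 done at 7
  Job 4: M1 done at 4, M2 done at 14
  Job 6: M1 done at 6, M2 done at 25
  Job 3: M1 done at 10, M2 done at 37
  Job 2: M1 done at 17, M2 done at 46
  Job 5: M1 done at 24, M2 done at 58
Makespan = 58

58


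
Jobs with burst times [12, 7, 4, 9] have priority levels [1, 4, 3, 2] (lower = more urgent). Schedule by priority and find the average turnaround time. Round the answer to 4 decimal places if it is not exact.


Sort by priority (ascending = highest first):
Order: [(1, 12), (2, 9), (3, 4), (4, 7)]
Completion times:
  Priority 1, burst=12, C=12
  Priority 2, burst=9, C=21
  Priority 3, burst=4, C=25
  Priority 4, burst=7, C=32
Average turnaround = 90/4 = 22.5

22.5


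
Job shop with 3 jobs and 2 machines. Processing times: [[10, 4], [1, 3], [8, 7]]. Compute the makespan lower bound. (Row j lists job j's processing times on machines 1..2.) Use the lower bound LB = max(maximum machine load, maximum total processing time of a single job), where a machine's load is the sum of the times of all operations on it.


Machine loads:
  Machine 1: 10 + 1 + 8 = 19
  Machine 2: 4 + 3 + 7 = 14
Max machine load = 19
Job totals:
  Job 1: 14
  Job 2: 4
  Job 3: 15
Max job total = 15
Lower bound = max(19, 15) = 19

19


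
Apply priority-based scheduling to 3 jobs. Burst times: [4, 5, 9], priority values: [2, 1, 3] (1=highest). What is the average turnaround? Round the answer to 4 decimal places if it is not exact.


Sort by priority (ascending = highest first):
Order: [(1, 5), (2, 4), (3, 9)]
Completion times:
  Priority 1, burst=5, C=5
  Priority 2, burst=4, C=9
  Priority 3, burst=9, C=18
Average turnaround = 32/3 = 10.6667

10.6667


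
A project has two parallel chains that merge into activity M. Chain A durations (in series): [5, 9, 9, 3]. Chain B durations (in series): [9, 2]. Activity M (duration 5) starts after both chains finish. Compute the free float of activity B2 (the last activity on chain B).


ES(B2) = sum of predecessors on chain B = 9
EF(B2) = ES + duration = 9 + 2 = 11
Successor of B2 is M. ES(M) = max(sum(A), sum(B)) = max(26, 11) = 26
Free float = ES(successor) - EF(current) = 26 - 11 = 15

15


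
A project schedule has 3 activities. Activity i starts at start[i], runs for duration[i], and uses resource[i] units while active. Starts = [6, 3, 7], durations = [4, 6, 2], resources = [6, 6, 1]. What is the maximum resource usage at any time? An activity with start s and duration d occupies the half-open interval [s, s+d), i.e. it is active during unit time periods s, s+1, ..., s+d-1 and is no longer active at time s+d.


Each activity i is active on [start_i, start_i + duration_i).
Compute total resource usage per time slot:
  t=0: active resources = [], total = 0
  t=1: active resources = [], total = 0
  t=2: active resources = [], total = 0
  t=3: active resources = [6], total = 6
  t=4: active resources = [6], total = 6
  t=5: active resources = [6], total = 6
  t=6: active resources = [6, 6], total = 12
  t=7: active resources = [6, 6, 1], total = 13
  t=8: active resources = [6, 6, 1], total = 13
  t=9: active resources = [6], total = 6
Peak resource demand = 13

13


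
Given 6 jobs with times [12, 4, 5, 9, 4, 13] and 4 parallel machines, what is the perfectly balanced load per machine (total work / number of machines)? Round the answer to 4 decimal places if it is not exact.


Total processing time = 12 + 4 + 5 + 9 + 4 + 13 = 47
Number of machines = 4
Ideal balanced load = 47 / 4 = 11.75

11.75


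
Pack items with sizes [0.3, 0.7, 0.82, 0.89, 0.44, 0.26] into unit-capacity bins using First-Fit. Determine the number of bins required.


Place items sequentially using First-Fit:
  Item 0.3 -> new Bin 1
  Item 0.7 -> Bin 1 (now 1.0)
  Item 0.82 -> new Bin 2
  Item 0.89 -> new Bin 3
  Item 0.44 -> new Bin 4
  Item 0.26 -> Bin 4 (now 0.7)
Total bins used = 4

4


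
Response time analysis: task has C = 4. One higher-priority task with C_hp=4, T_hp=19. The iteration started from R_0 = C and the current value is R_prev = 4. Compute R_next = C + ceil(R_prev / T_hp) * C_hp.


R_next = C + ceil(R_prev / T_hp) * C_hp
ceil(4 / 19) = ceil(0.2105) = 1
Interference = 1 * 4 = 4
R_next = 4 + 4 = 8

8


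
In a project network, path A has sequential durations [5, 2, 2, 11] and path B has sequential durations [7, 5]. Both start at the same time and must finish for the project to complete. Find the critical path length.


Path A total = 5 + 2 + 2 + 11 = 20
Path B total = 7 + 5 = 12
Critical path = longest path = max(20, 12) = 20

20


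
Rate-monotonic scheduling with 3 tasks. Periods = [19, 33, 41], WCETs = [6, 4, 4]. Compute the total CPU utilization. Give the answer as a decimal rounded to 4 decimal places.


Compute individual utilizations (exact fractions):
  Task 1: C/T = 6/19 (approx. 0.3158)
  Task 2: C/T = 4/33 (approx. 0.1212)
  Task 3: C/T = 4/41 (approx. 0.0976)
Total utilization U = 6/19 + 4/33 + 4/41 = 13742/25707
Rounded to 4 decimal places: U = 0.5346
RM (Liu & Layland) bound for 3 tasks = 0.779763; compare with U = 13742/25707 (approx. 0.534563)
U <= bound, so schedulable by RM sufficient condition.

0.5346


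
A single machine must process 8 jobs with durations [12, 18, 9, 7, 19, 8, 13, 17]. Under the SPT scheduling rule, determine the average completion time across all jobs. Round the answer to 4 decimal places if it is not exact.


Sort jobs by processing time (SPT order): [7, 8, 9, 12, 13, 17, 18, 19]
Compute completion times sequentially:
  Job 1: processing = 7, completes at 7
  Job 2: processing = 8, completes at 15
  Job 3: processing = 9, completes at 24
  Job 4: processing = 12, completes at 36
  Job 5: processing = 13, completes at 49
  Job 6: processing = 17, completes at 66
  Job 7: processing = 18, completes at 84
  Job 8: processing = 19, completes at 103
Sum of completion times = 384
Average completion time = 384/8 = 48.0

48.0


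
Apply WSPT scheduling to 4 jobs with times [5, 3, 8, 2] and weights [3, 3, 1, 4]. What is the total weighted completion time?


Compute p/w ratios and sort ascending (WSPT): [(2, 4), (3, 3), (5, 3), (8, 1)]
Compute weighted completion times:
  Job (p=2,w=4): C=2, w*C=4*2=8
  Job (p=3,w=3): C=5, w*C=3*5=15
  Job (p=5,w=3): C=10, w*C=3*10=30
  Job (p=8,w=1): C=18, w*C=1*18=18
Total weighted completion time = 71

71


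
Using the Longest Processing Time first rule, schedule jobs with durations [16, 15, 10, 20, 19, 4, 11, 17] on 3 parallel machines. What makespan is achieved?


Sort jobs in decreasing order (LPT): [20, 19, 17, 16, 15, 11, 10, 4]
Assign each job to the least loaded machine:
  Machine 1: jobs [20, 11, 10], load = 41
  Machine 2: jobs [19, 15], load = 34
  Machine 3: jobs [17, 16, 4], load = 37
Makespan = max load = 41

41


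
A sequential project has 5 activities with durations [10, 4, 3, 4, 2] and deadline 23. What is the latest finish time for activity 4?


LF(activity 4) = deadline - sum of successor durations
Successors: activities 5 through 5 with durations [2]
Sum of successor durations = 2
LF = 23 - 2 = 21

21


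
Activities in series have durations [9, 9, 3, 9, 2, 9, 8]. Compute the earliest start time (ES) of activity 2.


Activity 2 starts after activities 1 through 1 complete.
Predecessor durations: [9]
ES = 9 = 9

9


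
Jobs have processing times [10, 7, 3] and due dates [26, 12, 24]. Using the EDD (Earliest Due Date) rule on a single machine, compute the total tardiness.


Sort by due date (EDD order): [(7, 12), (3, 24), (10, 26)]
Compute completion times and tardiness:
  Job 1: p=7, d=12, C=7, tardiness=max(0,7-12)=0
  Job 2: p=3, d=24, C=10, tardiness=max(0,10-24)=0
  Job 3: p=10, d=26, C=20, tardiness=max(0,20-26)=0
Total tardiness = 0

0


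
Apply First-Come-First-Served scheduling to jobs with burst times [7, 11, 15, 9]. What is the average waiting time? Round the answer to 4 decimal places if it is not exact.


FCFS order (as given): [7, 11, 15, 9]
Waiting times:
  Job 1: wait = 0
  Job 2: wait = 7
  Job 3: wait = 18
  Job 4: wait = 33
Sum of waiting times = 58
Average waiting time = 58/4 = 14.5

14.5


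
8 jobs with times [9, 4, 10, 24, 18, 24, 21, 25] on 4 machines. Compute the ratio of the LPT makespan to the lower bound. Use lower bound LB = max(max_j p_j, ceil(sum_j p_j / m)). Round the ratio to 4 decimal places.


LPT order: [25, 24, 24, 21, 18, 10, 9, 4]
Machine loads after assignment: [29, 34, 33, 39]
LPT makespan = 39
Lower bound = max(max_job, ceil(total/4)) = max(25, 34) = 34
Ratio = 39 / 34 = 1.1471

1.1471


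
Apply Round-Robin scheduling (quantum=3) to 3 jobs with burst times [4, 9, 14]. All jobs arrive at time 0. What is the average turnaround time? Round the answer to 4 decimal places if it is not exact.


Time quantum = 3
Execution trace:
  J1 runs 3 units, time = 3
  J2 runs 3 units, time = 6
  J3 runs 3 units, time = 9
  J1 runs 1 units, time = 10
  J2 runs 3 units, time = 13
  J3 runs 3 units, time = 16
  J2 runs 3 units, time = 19
  J3 runs 3 units, time = 22
  J3 runs 3 units, time = 25
  J3 runs 2 units, time = 27
Finish times: [10, 19, 27]
Average turnaround = 56/3 = 18.6667

18.6667


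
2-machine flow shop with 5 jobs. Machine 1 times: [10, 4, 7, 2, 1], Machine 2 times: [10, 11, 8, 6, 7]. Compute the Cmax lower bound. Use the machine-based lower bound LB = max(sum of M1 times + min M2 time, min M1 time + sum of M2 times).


LB1 = sum(M1 times) + min(M2 times) = 24 + 6 = 30
LB2 = min(M1 times) + sum(M2 times) = 1 + 42 = 43
Lower bound = max(LB1, LB2) = max(30, 43) = 43

43


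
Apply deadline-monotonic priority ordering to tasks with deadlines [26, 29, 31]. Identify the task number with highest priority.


Sort tasks by relative deadline (ascending):
  Task 1: deadline = 26
  Task 2: deadline = 29
  Task 3: deadline = 31
Priority order (highest first): [1, 2, 3]
Highest priority task = 1

1


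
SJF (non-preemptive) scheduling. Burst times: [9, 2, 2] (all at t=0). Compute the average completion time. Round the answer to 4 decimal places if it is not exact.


SJF order (ascending): [2, 2, 9]
Completion times:
  Job 1: burst=2, C=2
  Job 2: burst=2, C=4
  Job 3: burst=9, C=13
Average completion = 19/3 = 6.3333

6.3333


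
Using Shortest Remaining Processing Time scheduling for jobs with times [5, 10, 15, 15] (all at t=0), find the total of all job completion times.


Since all jobs arrive at t=0, SRPT equals SPT ordering.
SPT order: [5, 10, 15, 15]
Completion times:
  Job 1: p=5, C=5
  Job 2: p=10, C=15
  Job 3: p=15, C=30
  Job 4: p=15, C=45
Total completion time = 5 + 15 + 30 + 45 = 95

95


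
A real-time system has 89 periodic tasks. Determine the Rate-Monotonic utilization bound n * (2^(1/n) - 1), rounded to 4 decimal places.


Compute 2^(1/89) = 1.0078185773
Subtract 1: 1.0078185773 - 1 = 0.0078185773
Multiply by n: 89 * 0.0078185773 = 0.6958533797
Round to 4 dp: 0.6959

0.6959


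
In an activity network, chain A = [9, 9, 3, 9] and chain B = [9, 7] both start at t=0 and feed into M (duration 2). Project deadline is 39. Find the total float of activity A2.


Forward pass: ES(A2) = sum of predecessors on chain A = 9
EF = ES + duration = 9 + 9 = 18
Backward pass: LF(M) = deadline = 39; LS(M) = 39 - 2 = 37
LF(A2) = LS(M) - sum(successors on chain A) = 37 - 12 = 25
LS = LF - duration = 25 - 9 = 16
Total float = LS - ES = 16 - 9 = 7

7


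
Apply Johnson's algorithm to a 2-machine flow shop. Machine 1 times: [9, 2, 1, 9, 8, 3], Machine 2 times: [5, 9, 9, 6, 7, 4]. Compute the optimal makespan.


Apply Johnson's rule:
  Group 1 (a <= b): [(3, 1, 9), (2, 2, 9), (6, 3, 4)]
  Group 2 (a > b): [(5, 8, 7), (4, 9, 6), (1, 9, 5)]
Optimal job order: [3, 2, 6, 5, 4, 1]
Schedule:
  Job 3: M1 done at 1, M2 done at 10
  Job 2: M1 done at 3, M2 done at 19
  Job 6: M1 done at 6, M2 done at 23
  Job 5: M1 done at 14, M2 done at 30
  Job 4: M1 done at 23, M2 done at 36
  Job 1: M1 done at 32, M2 done at 41
Makespan = 41

41


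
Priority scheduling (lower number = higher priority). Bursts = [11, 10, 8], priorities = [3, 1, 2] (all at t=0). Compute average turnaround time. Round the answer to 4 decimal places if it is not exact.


Sort by priority (ascending = highest first):
Order: [(1, 10), (2, 8), (3, 11)]
Completion times:
  Priority 1, burst=10, C=10
  Priority 2, burst=8, C=18
  Priority 3, burst=11, C=29
Average turnaround = 57/3 = 19.0

19.0


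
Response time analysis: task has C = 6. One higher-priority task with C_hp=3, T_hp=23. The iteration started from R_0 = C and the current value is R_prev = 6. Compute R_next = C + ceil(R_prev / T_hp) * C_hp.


R_next = C + ceil(R_prev / T_hp) * C_hp
ceil(6 / 23) = ceil(0.2609) = 1
Interference = 1 * 3 = 3
R_next = 6 + 3 = 9

9


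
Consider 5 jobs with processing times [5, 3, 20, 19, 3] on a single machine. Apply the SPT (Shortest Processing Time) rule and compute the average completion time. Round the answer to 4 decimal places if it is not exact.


Sort jobs by processing time (SPT order): [3, 3, 5, 19, 20]
Compute completion times sequentially:
  Job 1: processing = 3, completes at 3
  Job 2: processing = 3, completes at 6
  Job 3: processing = 5, completes at 11
  Job 4: processing = 19, completes at 30
  Job 5: processing = 20, completes at 50
Sum of completion times = 100
Average completion time = 100/5 = 20.0

20.0


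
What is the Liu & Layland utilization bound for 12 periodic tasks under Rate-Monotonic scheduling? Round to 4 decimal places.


Compute 2^(1/12) = 1.0594630944
Subtract 1: 1.0594630944 - 1 = 0.0594630944
Multiply by n: 12 * 0.0594630944 = 0.7135571328
Round to 4 dp: 0.7136

0.7136


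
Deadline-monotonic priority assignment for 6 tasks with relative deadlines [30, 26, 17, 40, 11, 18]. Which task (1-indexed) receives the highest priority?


Sort tasks by relative deadline (ascending):
  Task 5: deadline = 11
  Task 3: deadline = 17
  Task 6: deadline = 18
  Task 2: deadline = 26
  Task 1: deadline = 30
  Task 4: deadline = 40
Priority order (highest first): [5, 3, 6, 2, 1, 4]
Highest priority task = 5

5


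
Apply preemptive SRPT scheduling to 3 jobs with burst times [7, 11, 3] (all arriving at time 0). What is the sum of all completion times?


Since all jobs arrive at t=0, SRPT equals SPT ordering.
SPT order: [3, 7, 11]
Completion times:
  Job 1: p=3, C=3
  Job 2: p=7, C=10
  Job 3: p=11, C=21
Total completion time = 3 + 10 + 21 = 34

34


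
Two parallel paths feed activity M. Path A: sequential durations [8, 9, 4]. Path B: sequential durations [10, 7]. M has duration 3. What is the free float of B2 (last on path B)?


ES(B2) = sum of predecessors on chain B = 10
EF(B2) = ES + duration = 10 + 7 = 17
Successor of B2 is M. ES(M) = max(sum(A), sum(B)) = max(21, 17) = 21
Free float = ES(successor) - EF(current) = 21 - 17 = 4

4


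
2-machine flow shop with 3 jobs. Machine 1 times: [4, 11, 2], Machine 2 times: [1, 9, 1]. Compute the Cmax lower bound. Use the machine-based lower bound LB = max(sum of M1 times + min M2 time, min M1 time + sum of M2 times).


LB1 = sum(M1 times) + min(M2 times) = 17 + 1 = 18
LB2 = min(M1 times) + sum(M2 times) = 2 + 11 = 13
Lower bound = max(LB1, LB2) = max(18, 13) = 18

18


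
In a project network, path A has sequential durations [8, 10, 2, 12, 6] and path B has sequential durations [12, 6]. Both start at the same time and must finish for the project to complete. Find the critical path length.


Path A total = 8 + 10 + 2 + 12 + 6 = 38
Path B total = 12 + 6 = 18
Critical path = longest path = max(38, 18) = 38

38


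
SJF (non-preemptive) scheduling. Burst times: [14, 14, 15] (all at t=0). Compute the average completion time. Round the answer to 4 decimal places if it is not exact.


SJF order (ascending): [14, 14, 15]
Completion times:
  Job 1: burst=14, C=14
  Job 2: burst=14, C=28
  Job 3: burst=15, C=43
Average completion = 85/3 = 28.3333

28.3333


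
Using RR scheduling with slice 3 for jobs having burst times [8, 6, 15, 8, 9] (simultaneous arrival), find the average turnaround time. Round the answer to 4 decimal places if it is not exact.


Time quantum = 3
Execution trace:
  J1 runs 3 units, time = 3
  J2 runs 3 units, time = 6
  J3 runs 3 units, time = 9
  J4 runs 3 units, time = 12
  J5 runs 3 units, time = 15
  J1 runs 3 units, time = 18
  J2 runs 3 units, time = 21
  J3 runs 3 units, time = 24
  J4 runs 3 units, time = 27
  J5 runs 3 units, time = 30
  J1 runs 2 units, time = 32
  J3 runs 3 units, time = 35
  J4 runs 2 units, time = 37
  J5 runs 3 units, time = 40
  J3 runs 3 units, time = 43
  J3 runs 3 units, time = 46
Finish times: [32, 21, 46, 37, 40]
Average turnaround = 176/5 = 35.2

35.2


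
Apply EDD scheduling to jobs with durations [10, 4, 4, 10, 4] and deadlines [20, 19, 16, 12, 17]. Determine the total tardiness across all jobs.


Sort by due date (EDD order): [(10, 12), (4, 16), (4, 17), (4, 19), (10, 20)]
Compute completion times and tardiness:
  Job 1: p=10, d=12, C=10, tardiness=max(0,10-12)=0
  Job 2: p=4, d=16, C=14, tardiness=max(0,14-16)=0
  Job 3: p=4, d=17, C=18, tardiness=max(0,18-17)=1
  Job 4: p=4, d=19, C=22, tardiness=max(0,22-19)=3
  Job 5: p=10, d=20, C=32, tardiness=max(0,32-20)=12
Total tardiness = 16

16


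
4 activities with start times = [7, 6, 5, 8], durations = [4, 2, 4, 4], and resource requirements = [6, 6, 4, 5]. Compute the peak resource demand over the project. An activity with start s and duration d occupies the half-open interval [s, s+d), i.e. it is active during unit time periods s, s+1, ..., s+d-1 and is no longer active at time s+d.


Each activity i is active on [start_i, start_i + duration_i).
Compute total resource usage per time slot:
  t=0: active resources = [], total = 0
  t=1: active resources = [], total = 0
  t=2: active resources = [], total = 0
  t=3: active resources = [], total = 0
  t=4: active resources = [], total = 0
  t=5: active resources = [4], total = 4
  t=6: active resources = [6, 4], total = 10
  t=7: active resources = [6, 6, 4], total = 16
  t=8: active resources = [6, 4, 5], total = 15
  t=9: active resources = [6, 5], total = 11
  t=10: active resources = [6, 5], total = 11
  t=11: active resources = [5], total = 5
Peak resource demand = 16

16
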